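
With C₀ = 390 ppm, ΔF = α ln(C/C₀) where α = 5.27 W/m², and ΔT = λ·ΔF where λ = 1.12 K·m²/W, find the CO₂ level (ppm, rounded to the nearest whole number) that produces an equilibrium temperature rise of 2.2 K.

C ≈ 566 ppm

Required forcing: ΔF = ΔT/λ = 2.2/1.12 = 1.9643 W/m².
Then ln(C/390) = ΔF/5.27 = 1.9643/5.27 = 0.37273.
So C = 390 × e^0.37273 = 390 × 1.45169 = 566.16 ppm.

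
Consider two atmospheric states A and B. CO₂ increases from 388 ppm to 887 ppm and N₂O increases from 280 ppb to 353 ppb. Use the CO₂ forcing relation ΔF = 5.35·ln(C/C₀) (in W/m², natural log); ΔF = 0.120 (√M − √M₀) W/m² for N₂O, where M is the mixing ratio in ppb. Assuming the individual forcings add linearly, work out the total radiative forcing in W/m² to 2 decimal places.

ΔF = 4.67 W/m²

CO₂: 5.35 × ln(887/388) = 5.35 × ln(2.28608) = 5.35 × 0.82684 = 4.4236 W/m².
N₂O: 0.120 × (√353 − √280) = 0.120 × (18.7883 − 16.7332) = 0.120 × 2.0551 = 0.2466 W/m².
Total ΔF = 4.4236 + 0.2466 = 4.6702 W/m².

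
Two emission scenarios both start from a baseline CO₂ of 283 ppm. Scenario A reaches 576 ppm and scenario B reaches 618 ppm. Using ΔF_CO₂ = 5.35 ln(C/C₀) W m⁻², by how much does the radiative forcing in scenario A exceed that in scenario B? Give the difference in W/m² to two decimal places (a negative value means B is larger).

ΔF_A = 5.35 ln(576/283) = 5.35 × 0.71066 = 3.8020 W/m².
ΔF_B = 5.35 ln(618/283) = 5.35 × 0.78104 = 4.1786 W/m².
Difference: 3.8020 − 4.1786 = -0.3766 W/m².

ΔF_A − ΔF_B = -0.38 W/m²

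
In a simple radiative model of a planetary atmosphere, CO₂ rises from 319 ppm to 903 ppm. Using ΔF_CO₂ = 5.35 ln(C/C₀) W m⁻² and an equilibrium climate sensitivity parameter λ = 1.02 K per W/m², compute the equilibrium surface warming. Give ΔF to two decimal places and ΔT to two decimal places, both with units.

ΔF = 5.57 W/m²; ΔT = 5.68 K

CO₂: 5.35 × ln(903/319) = 5.35 × ln(2.83072) = 5.35 × 1.04053 = 5.5668 W/m².
ΔT = λ ΔF = 1.02 × 5.57 = 5.6814 K.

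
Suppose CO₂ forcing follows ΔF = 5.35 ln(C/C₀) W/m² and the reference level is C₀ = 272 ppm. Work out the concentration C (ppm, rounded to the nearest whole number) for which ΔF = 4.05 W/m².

Set 5.35 ln(C/272) = 4.05, so ln(C/272) = 4.05/5.35 = 0.75701.
Then C/272 = e^0.75701 = 2.13189, giving C = 272 × 2.13189 = 579.87 ppm.

C ≈ 580 ppm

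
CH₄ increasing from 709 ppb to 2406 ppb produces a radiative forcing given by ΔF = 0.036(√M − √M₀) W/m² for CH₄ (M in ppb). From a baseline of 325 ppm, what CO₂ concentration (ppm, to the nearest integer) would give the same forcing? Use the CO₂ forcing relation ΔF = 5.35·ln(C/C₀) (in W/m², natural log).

C ≈ 378 ppm

CH₄ forcing: 0.036 × (√2406 − √709) = 0.036 × (49.0510 − 26.6271) = 0.036 × 22.4239 = 0.80726 W/m².
Set 5.35 ln(C/325) = 0.80726: ln(C/325) = 0.80726/5.35 = 0.15089, so C = 325 × e^0.15089 = 325 × 1.16287 = 377.93 ppm.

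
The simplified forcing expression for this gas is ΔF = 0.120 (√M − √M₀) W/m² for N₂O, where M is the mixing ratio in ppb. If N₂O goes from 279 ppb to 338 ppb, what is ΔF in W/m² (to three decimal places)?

N₂O: 0.120 × (√338 − √279) = 0.120 × (18.3848 − 16.7033) = 0.120 × 1.6815 = 0.2018 W/m².

ΔF = 0.202 W/m²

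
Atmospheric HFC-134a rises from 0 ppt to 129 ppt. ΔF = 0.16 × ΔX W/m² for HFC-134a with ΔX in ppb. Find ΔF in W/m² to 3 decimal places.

HFC-134a: Δ = 129 − 0 = 129 ppt = 0.129 ppb; ΔF = 0.16 × 0.129 = 0.0206 W/m².

ΔF = 0.021 W/m²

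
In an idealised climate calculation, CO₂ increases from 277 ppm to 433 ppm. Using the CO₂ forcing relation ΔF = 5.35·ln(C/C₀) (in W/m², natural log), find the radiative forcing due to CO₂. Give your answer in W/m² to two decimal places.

ΔF = 2.39 W/m²

CO₂ absorption bands are partially saturated, so forcing scales with the logarithm of the concentration ratio.
CO₂: 5.35 × ln(433/277) = 5.35 × ln(1.56318) = 5.35 × 0.44672 = 2.3900 W/m².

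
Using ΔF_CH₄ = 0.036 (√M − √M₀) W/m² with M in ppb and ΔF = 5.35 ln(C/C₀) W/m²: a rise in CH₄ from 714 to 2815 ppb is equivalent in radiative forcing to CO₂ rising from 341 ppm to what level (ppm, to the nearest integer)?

C ≈ 407 ppm

CH₄ forcing: 0.036 × (√2815 − √714) = 0.036 × (53.0566 − 26.7208) = 0.036 × 26.3358 = 0.94809 W/m².
Set 5.35 ln(C/341) = 0.94809: ln(C/341) = 0.94809/5.35 = 0.17721, so C = 341 × e^0.17721 = 341 × 1.19388 = 407.11 ppm.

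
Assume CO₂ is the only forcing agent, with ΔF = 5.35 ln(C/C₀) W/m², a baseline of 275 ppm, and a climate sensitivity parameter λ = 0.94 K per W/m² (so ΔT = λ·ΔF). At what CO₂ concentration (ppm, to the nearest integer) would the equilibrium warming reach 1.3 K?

Required forcing: ΔF = ΔT/λ = 1.3/0.94 = 1.3830 W/m².
Then ln(C/275) = ΔF/5.35 = 1.3830/5.35 = 0.25850.
So C = 275 × e^0.25850 = 275 × 1.29499 = 356.12 ppm.

C ≈ 356 ppm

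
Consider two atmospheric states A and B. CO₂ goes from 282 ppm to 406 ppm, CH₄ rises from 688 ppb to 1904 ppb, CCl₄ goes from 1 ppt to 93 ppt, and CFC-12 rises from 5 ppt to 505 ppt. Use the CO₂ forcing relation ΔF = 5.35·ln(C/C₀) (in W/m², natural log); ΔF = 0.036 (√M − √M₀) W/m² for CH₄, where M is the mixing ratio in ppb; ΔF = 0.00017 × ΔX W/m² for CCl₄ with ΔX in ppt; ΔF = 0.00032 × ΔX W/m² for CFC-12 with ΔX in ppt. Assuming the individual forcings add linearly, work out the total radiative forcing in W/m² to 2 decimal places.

ΔF = 2.75 W/m²

CO₂: 5.35 × ln(406/282) = 5.35 × ln(1.43972) = 5.35 × 0.36445 = 1.9498 W/m².
CH₄: 0.036 × (√1904 − √688) = 0.036 × (43.6348 − 26.2298) = 0.036 × 17.4050 = 0.6266 W/m².
CCl₄: ΔF = 0.00017 × (93 − 1) = 0.00017 × 92 = 0.0156 W/m².
CFC-12: ΔF = 0.00032 × (505 − 5) = 0.00032 × 500 = 0.1600 W/m².
Total ΔF = 1.9498 + 0.6266 + 0.0156 + 0.1600 = 2.7520 W/m².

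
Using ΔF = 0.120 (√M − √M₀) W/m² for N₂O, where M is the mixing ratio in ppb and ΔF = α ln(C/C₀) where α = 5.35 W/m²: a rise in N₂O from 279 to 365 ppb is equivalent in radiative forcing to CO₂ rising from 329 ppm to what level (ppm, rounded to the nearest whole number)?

N₂O forcing: 0.120 × (√365 − √279) = 0.120 × (19.1050 − 16.7033) = 0.120 × 2.4017 = 0.28820 W/m².
Set 5.35 ln(C/329) = 0.28820: ln(C/329) = 0.28820/5.35 = 0.05387, so C = 329 × e^0.05387 = 329 × 1.05535 = 347.21 ppm.

C ≈ 347 ppm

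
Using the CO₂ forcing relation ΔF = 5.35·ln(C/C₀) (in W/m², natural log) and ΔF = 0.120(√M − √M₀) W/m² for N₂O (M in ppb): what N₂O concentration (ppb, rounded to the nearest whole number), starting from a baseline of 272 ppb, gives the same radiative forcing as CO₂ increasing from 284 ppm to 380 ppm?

M ≈ 869 ppb

CO₂ forcing: 5.35 × ln(380/284) = 5.35 × 0.291197 = 1.55790 W/m².
Set 0.120(√M − √272) = 1.55790: √M = 1.55790/0.120 + √272 = 12.9825 + 16.4924 = 29.4749.
M = (29.4749)² = 868.77 ppb.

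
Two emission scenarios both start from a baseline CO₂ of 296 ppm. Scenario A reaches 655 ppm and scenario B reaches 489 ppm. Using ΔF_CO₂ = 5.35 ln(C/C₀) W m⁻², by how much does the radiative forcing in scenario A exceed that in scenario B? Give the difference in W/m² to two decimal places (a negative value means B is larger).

ΔF_A − ΔF_B = 1.56 W/m²

ΔF_A = 5.35 ln(655/296) = 5.35 × 0.79428 = 4.2494 W/m².
ΔF_B = 5.35 ln(489/296) = 5.35 × 0.50200 = 2.6857 W/m².
Difference: 4.2494 − 2.6857 = 1.5637 W/m².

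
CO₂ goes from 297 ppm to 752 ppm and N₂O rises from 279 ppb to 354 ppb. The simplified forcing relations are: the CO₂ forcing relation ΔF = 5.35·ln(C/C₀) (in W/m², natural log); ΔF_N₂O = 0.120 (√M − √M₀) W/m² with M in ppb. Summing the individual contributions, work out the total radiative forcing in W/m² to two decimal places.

CO₂: 5.35 × ln(752/297) = 5.35 × ln(2.53199) = 5.35 × 0.92901 = 4.9702 W/m².
N₂O: 0.120 × (√354 − √279) = 0.120 × (18.8149 − 16.7033) = 0.120 × 2.1116 = 0.2534 W/m².
Total ΔF = 4.9702 + 0.2534 = 5.2236 W/m².

ΔF = 5.22 W/m²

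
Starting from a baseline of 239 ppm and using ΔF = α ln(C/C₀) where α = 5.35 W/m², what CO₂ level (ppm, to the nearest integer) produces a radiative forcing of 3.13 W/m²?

Set 5.35 ln(C/239) = 3.13, so ln(C/239) = 3.13/5.35 = 0.58505.
Then C/239 = e^0.58505 = 1.79508, giving C = 239 × 1.79508 = 429.02 ppm.

C ≈ 429 ppm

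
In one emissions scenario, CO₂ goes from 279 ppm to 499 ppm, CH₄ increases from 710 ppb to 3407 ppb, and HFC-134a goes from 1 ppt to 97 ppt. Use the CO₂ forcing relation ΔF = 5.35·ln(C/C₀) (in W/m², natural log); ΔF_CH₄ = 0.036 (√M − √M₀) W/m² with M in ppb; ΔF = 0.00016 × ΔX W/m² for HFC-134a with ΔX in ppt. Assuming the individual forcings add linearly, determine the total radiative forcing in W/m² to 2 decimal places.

CO₂: 5.35 × ln(499/279) = 5.35 × ln(1.78853) = 5.35 × 0.58139 = 3.1104 W/m².
CH₄: 0.036 × (√3407 − √710) = 0.036 × (58.3695 − 26.6458) = 0.036 × 31.7237 = 1.1421 W/m².
HFC-134a: ΔF = 0.00016 × (97 − 1) = 0.00016 × 96 = 0.0154 W/m².
Total ΔF = 3.1104 + 1.1421 + 0.0154 = 4.2679 W/m².

ΔF = 4.27 W/m²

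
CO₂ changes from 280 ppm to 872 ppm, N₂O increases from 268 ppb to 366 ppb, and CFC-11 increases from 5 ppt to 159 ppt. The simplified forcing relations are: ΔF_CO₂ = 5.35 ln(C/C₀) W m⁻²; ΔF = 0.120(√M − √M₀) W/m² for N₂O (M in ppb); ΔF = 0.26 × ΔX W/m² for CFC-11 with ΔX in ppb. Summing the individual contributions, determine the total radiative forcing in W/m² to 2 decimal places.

ΔF = 6.45 W/m²

CO₂: 5.35 × ln(872/280) = 5.35 × ln(3.11429) = 5.35 × 1.13600 = 6.0776 W/m².
N₂O: 0.120 × (√366 − √268) = 0.120 × (19.1311 − 16.3707) = 0.120 × 2.7604 = 0.3312 W/m².
CFC-11: Δ = 159 − 5 = 154 ppt = 0.154 ppb; ΔF = 0.26 × 0.154 = 0.0400 W/m².
Total ΔF = 6.0776 + 0.3312 + 0.0400 = 6.4488 W/m².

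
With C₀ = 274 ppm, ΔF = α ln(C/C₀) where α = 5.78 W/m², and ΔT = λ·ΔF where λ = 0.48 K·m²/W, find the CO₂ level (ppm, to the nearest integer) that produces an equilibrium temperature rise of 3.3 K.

Required forcing: ΔF = ΔT/λ = 3.3/0.48 = 6.8750 W/m².
Then ln(C/274) = ΔF/5.78 = 6.8750/5.78 = 1.18945.
So C = 274 × e^1.18945 = 274 × 3.28527 = 900.16 ppm.

C ≈ 900 ppm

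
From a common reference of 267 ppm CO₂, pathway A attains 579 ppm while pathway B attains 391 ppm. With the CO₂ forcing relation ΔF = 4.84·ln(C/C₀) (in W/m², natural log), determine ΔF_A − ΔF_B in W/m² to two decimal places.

ΔF_A = 4.84 ln(579/267) = 4.84 × 0.77405 = 3.7464 W/m².
ΔF_B = 4.84 ln(391/267) = 4.84 × 0.38146 = 1.8463 W/m².
Difference: 3.7464 − 1.8463 = 1.9001 W/m².
(Equivalently, ΔF_A − ΔF_B = 4.84 ln(579/391) = 4.84 × 0.39259 = 1.9001 W/m².)

ΔF_A − ΔF_B = 1.90 W/m²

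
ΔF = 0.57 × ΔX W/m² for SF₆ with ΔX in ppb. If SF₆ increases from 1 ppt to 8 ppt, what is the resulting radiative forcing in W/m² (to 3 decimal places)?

SF₆: Δ = 8 − 1 = 7 ppt = 0.007 ppb; ΔF = 0.57 × 0.007 = 0.0040 W/m².

ΔF = 0.004 W/m²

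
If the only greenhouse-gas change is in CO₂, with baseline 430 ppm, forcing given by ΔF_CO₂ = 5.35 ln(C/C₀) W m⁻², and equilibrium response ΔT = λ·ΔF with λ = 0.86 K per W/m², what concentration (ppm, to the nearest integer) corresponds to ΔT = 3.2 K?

C ≈ 862 ppm

Required forcing: ΔF = ΔT/λ = 3.2/0.86 = 3.7209 W/m².
Then ln(C/430) = ΔF/5.35 = 3.7209/5.35 = 0.69550.
So C = 430 × e^0.69550 = 430 × 2.00471 = 862.03 ppm.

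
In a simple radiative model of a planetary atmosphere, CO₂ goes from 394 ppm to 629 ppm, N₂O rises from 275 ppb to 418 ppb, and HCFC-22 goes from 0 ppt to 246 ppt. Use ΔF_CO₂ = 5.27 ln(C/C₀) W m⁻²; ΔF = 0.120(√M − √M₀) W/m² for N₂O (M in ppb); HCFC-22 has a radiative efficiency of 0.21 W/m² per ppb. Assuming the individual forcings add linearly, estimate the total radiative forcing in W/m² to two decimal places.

ΔF = 2.98 W/m²

CO₂: 5.27 × ln(629/394) = 5.27 × ln(1.59645) = 5.27 × 0.46778 = 2.4652 W/m².
N₂O: 0.120 × (√418 − √275) = 0.120 × (20.4450 − 16.5831) = 0.120 × 3.8619 = 0.4634 W/m².
HCFC-22: Δ = 246 − 0 = 246 ppt = 0.246 ppb; ΔF = 0.21 × 0.246 = 0.0517 W/m².
Total ΔF = 2.4652 + 0.4634 + 0.0517 = 2.9803 W/m².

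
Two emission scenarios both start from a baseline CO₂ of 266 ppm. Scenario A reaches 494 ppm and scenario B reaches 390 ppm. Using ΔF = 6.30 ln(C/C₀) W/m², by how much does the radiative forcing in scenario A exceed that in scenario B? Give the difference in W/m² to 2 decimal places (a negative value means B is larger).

ΔF_A = 6.30 ln(494/266) = 6.30 × 0.61904 = 3.9000 W/m².
ΔF_B = 6.30 ln(390/266) = 6.30 × 0.38265 = 2.4107 W/m².
Difference: 3.9000 − 2.4107 = 1.4893 W/m².

ΔF_A − ΔF_B = 1.49 W/m²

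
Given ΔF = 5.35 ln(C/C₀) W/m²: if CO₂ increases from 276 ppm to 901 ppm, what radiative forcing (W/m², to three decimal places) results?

CO₂ absorption bands are partially saturated, so forcing scales with the logarithm of the concentration ratio.
CO₂: 5.35 × ln(901/276) = 5.35 × ln(3.26449) = 5.35 × 1.18310 = 6.3296 W/m².

ΔF = 6.330 W/m²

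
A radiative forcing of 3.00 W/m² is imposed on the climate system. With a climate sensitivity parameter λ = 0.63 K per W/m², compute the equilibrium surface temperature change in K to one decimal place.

ΔT = λ ΔF = 0.63 × 3.00 = 1.8900 K.

ΔT = 1.9 K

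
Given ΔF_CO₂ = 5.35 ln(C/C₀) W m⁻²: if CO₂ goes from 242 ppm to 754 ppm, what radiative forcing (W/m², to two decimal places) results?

CO₂ absorption bands are partially saturated, so forcing scales with the logarithm of the concentration ratio.
CO₂: 5.35 × ln(754/242) = 5.35 × ln(3.11570) = 5.35 × 1.13645 = 6.0800 W/m².

ΔF = 6.08 W/m²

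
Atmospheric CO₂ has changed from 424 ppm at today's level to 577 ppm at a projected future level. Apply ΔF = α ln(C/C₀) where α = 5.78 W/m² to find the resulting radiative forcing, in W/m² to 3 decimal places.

ΔF = 1.781 W/m²

CO₂: 5.78 × ln(577/424) = 5.78 × ln(1.36085) = 5.78 × 0.30811 = 1.7809 W/m².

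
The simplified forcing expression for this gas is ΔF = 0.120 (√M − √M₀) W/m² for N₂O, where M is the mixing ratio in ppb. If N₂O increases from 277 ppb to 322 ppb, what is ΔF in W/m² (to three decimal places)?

N₂O: 0.120 × (√322 − √277) = 0.120 × (17.9444 − 16.6433) = 0.120 × 1.3011 = 0.1561 W/m².

ΔF = 0.156 W/m²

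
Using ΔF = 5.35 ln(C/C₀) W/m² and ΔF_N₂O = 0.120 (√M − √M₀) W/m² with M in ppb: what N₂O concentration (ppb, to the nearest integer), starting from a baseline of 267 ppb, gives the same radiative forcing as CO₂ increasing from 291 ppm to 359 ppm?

CO₂ forcing: 5.35 × ln(359/291) = 5.35 × 0.209999 = 1.12349 W/m².
Set 0.120(√M − √267) = 1.12349: √M = 1.12349/0.120 + √267 = 9.3624 + 16.3401 = 25.7025.
M = (25.7025)² = 660.62 ppb.

M ≈ 661 ppb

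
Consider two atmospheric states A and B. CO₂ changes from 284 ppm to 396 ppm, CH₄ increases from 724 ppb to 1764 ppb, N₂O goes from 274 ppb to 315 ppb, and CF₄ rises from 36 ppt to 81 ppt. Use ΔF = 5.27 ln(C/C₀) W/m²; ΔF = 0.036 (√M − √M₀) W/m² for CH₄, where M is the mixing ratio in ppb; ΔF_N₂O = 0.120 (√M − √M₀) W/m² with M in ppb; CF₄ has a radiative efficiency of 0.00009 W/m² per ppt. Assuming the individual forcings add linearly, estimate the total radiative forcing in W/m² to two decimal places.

CO₂: 5.27 × ln(396/284) = 5.27 × ln(1.39437) = 5.27 × 0.33244 = 1.7520 W/m².
CH₄: 0.036 × (√1764 − √724) = 0.036 × (42.0000 − 26.9072) = 0.036 × 15.0928 = 0.5433 W/m².
N₂O: 0.120 × (√315 − √274) = 0.120 × (17.7482 − 16.5529) = 0.120 × 1.1953 = 0.1434 W/m².
CF₄: ΔF = 0.00009 × (81 − 36) = 0.00009 × 45 = 0.0041 W/m².
Total ΔF = 1.7520 + 0.5433 + 0.1434 + 0.0041 = 2.4428 W/m².

ΔF = 2.44 W/m²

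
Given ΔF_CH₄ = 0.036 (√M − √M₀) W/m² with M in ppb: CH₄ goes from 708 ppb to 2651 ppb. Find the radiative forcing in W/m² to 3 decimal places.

CH₄: 0.036 × (√2651 − √708) = 0.036 × (51.4879 − 26.6083) = 0.036 × 24.8796 = 0.8957 W/m².

ΔF = 0.896 W/m²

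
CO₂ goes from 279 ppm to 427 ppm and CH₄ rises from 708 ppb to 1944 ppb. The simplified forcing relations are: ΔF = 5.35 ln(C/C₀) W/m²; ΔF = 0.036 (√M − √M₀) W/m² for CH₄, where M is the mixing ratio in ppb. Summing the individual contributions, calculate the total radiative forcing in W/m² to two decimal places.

CO₂: 5.35 × ln(427/279) = 5.35 × ln(1.53047) = 5.35 × 0.42557 = 2.2768 W/m².
CH₄: 0.036 × (√1944 − √708) = 0.036 × (44.0908 − 26.6083) = 0.036 × 17.4825 = 0.6294 W/m².
Total ΔF = 2.2768 + 0.6294 = 2.9062 W/m².

ΔF = 2.91 W/m²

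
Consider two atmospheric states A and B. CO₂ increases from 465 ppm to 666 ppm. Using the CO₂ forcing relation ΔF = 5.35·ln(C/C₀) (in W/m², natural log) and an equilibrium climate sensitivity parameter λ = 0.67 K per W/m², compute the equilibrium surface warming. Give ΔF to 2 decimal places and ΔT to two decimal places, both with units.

ΔF = 1.92 W/m²; ΔT = 1.29 K

CO₂: 5.35 × ln(666/465) = 5.35 × ln(1.43226) = 5.35 × 0.35925 = 1.9220 W/m².
ΔT = λ ΔF = 0.67 × 1.92 = 1.2864 K.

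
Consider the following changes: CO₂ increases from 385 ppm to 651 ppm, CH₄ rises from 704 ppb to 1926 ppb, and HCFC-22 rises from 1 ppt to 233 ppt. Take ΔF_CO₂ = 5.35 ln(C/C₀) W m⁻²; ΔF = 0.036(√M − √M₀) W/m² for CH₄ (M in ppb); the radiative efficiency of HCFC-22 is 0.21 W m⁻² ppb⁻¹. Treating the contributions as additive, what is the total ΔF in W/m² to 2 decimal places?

CO₂: 5.35 × ln(651/385) = 5.35 × ln(1.69091) = 5.35 × 0.52527 = 2.8102 W/m².
CH₄: 0.036 × (√1926 − √704) = 0.036 × (43.8862 − 26.5330) = 0.036 × 17.3532 = 0.6247 W/m².
HCFC-22: Δ = 233 − 1 = 232 ppt = 0.232 ppb; ΔF = 0.21 × 0.232 = 0.0487 W/m².
Total ΔF = 2.8102 + 0.6247 + 0.0487 = 3.4836 W/m².

ΔF = 3.48 W/m²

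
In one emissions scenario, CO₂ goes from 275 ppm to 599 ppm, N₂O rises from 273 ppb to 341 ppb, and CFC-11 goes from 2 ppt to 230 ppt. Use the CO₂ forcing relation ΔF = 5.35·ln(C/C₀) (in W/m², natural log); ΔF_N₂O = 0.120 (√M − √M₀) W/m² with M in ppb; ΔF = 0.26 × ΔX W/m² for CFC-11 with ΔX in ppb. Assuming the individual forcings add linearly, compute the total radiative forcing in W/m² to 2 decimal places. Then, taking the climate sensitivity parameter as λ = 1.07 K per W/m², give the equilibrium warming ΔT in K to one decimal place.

ΔF = 4.46 W/m²; ΔT = 4.8 K

CO₂: 5.35 × ln(599/275) = 5.35 × ln(2.17818) = 5.35 × 0.77849 = 4.1649 W/m².
N₂O: 0.120 × (√341 − √273) = 0.120 × (18.4662 − 16.5227) = 0.120 × 1.9435 = 0.2332 W/m².
CFC-11: Δ = 230 − 2 = 228 ppt = 0.228 ppb; ΔF = 0.26 × 0.228 = 0.0593 W/m².
Total ΔF = 4.1649 + 0.2332 + 0.0593 = 4.4574 W/m².
ΔT = λ ΔF = 1.07 × 4.46 = 4.7722 K.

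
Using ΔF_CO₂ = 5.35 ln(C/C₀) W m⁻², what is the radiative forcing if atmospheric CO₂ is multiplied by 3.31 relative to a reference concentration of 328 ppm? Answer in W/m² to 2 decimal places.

ΔF = 6.40 W/m²

Because the forcing depends only on the ratio C/C₀, the initial concentration does not enter.
ΔF = 5.35 × ln(3.31) = 5.35 × 1.19695 = 6.4037 W/m².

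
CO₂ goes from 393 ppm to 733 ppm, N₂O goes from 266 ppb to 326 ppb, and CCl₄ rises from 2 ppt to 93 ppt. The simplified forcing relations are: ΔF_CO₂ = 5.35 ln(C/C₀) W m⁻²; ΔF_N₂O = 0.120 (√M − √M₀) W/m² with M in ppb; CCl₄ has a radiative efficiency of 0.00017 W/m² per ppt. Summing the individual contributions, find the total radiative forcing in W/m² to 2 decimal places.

CO₂: 5.35 × ln(733/393) = 5.35 × ln(1.86514) = 5.35 × 0.62334 = 3.3349 W/m².
N₂O: 0.120 × (√326 − √266) = 0.120 × (18.0555 − 16.3095) = 0.120 × 1.7460 = 0.2095 W/m².
CCl₄: ΔF = 0.00017 × (93 − 2) = 0.00017 × 91 = 0.0155 W/m².
Total ΔF = 3.3349 + 0.2095 + 0.0155 = 3.5599 W/m².

ΔF = 3.56 W/m²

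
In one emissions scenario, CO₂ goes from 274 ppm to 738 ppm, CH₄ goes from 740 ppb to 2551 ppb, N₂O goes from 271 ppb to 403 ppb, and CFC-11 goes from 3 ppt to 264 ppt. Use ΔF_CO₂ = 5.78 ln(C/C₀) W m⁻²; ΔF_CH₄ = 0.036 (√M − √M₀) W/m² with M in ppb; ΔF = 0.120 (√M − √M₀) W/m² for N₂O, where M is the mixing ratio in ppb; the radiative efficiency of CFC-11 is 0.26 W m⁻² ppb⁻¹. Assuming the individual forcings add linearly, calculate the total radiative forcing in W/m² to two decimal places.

ΔF = 7.07 W/m²

CO₂: 5.78 × ln(738/274) = 5.78 × ln(2.69343) = 5.78 × 0.99082 = 5.7269 W/m².
CH₄: 0.036 × (√2551 − √740) = 0.036 × (50.5074 − 27.2029) = 0.036 × 23.3045 = 0.8390 W/m².
N₂O: 0.120 × (√403 − √271) = 0.120 × (20.0749 − 16.4621) = 0.120 × 3.6128 = 0.4335 W/m².
CFC-11: Δ = 264 − 3 = 261 ppt = 0.261 ppb; ΔF = 0.26 × 0.261 = 0.0679 W/m².
Total ΔF = 5.7269 + 0.8390 + 0.4335 + 0.0679 = 7.0673 W/m².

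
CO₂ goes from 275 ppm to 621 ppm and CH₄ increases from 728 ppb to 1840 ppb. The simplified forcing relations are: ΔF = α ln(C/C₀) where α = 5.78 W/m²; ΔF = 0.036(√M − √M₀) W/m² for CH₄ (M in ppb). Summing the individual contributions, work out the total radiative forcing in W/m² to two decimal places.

ΔF = 5.28 W/m²

CO₂: 5.78 × ln(621/275) = 5.78 × ln(2.25818) = 5.78 × 0.81456 = 4.7082 W/m².
CH₄: 0.036 × (√1840 − √728) = 0.036 × (42.8952 − 26.9815) = 0.036 × 15.9137 = 0.5729 W/m².
Total ΔF = 4.7082 + 0.5729 = 5.2811 W/m².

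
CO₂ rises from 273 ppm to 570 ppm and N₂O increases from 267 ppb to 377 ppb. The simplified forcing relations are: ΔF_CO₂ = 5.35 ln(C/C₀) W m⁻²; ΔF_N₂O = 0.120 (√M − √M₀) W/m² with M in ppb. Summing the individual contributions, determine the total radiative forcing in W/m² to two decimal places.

CO₂: 5.35 × ln(570/273) = 5.35 × ln(2.08791) = 5.35 × 0.73616 = 3.9385 W/m².
N₂O: 0.120 × (√377 − √267) = 0.120 × (19.4165 − 16.3401) = 0.120 × 3.0764 = 0.3692 W/m².
Total ΔF = 3.9385 + 0.3692 = 4.3077 W/m².

ΔF = 4.31 W/m²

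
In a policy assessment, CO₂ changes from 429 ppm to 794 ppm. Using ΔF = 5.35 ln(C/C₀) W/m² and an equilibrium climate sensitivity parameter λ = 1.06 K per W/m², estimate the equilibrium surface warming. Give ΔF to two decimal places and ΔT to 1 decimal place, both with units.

CO₂: 5.35 × ln(794/429) = 5.35 × ln(1.85082) = 5.35 × 0.61563 = 3.2936 W/m².
ΔT = λ ΔF = 1.06 × 3.29 = 3.4874 K.

ΔF = 3.29 W/m²; ΔT = 3.5 K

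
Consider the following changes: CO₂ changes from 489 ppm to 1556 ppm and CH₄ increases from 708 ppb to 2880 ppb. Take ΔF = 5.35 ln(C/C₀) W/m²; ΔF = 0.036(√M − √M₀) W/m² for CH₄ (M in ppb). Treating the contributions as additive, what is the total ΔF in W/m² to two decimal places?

ΔF = 7.17 W/m²

CO₂: 5.35 × ln(1556/489) = 5.35 × ln(3.18200) = 5.35 × 1.15751 = 6.1927 W/m².
CH₄: 0.036 × (√2880 − √708) = 0.036 × (53.6656 − 26.6083) = 0.036 × 27.0573 = 0.9741 W/m².
Total ΔF = 6.1927 + 0.9741 = 7.1668 W/m².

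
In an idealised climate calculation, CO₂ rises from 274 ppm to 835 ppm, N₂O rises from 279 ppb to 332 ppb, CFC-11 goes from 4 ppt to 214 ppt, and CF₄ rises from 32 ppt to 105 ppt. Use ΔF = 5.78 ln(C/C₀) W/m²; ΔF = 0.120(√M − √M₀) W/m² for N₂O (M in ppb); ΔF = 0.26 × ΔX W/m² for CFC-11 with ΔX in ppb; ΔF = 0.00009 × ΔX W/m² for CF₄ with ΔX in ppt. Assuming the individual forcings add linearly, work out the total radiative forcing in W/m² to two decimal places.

CO₂: 5.78 × ln(835/274) = 5.78 × ln(3.04745) = 5.78 × 1.11431 = 6.4407 W/m².
N₂O: 0.120 × (√332 − √279) = 0.120 × (18.2209 − 16.7033) = 0.120 × 1.5176 = 0.1821 W/m².
CFC-11: Δ = 214 − 4 = 210 ppt = 0.210 ppb; ΔF = 0.26 × 0.210 = 0.0546 W/m².
CF₄: ΔF = 0.00009 × (105 − 32) = 0.00009 × 73 = 0.0066 W/m².
Total ΔF = 6.4407 + 0.1821 + 0.0546 + 0.0066 = 6.6840 W/m².

ΔF = 6.68 W/m²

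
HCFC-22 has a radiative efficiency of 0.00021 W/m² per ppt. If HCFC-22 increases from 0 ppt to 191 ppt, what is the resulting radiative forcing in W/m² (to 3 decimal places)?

ΔF = 0.040 W/m²

HCFC-22: ΔF = 0.00021 × (191 − 0) = 0.00021 × 191 = 0.0401 W/m².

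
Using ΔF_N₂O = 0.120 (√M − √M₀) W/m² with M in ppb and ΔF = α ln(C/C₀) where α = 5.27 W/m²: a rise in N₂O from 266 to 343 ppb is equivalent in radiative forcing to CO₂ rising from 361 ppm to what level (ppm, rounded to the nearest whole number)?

N₂O forcing: 0.120 × (√343 − √266) = 0.120 × (18.5203 − 16.3095) = 0.120 × 2.2108 = 0.26530 W/m².
Set 5.27 ln(C/361) = 0.26530: ln(C/361) = 0.26530/5.27 = 0.05034, so C = 361 × e^0.05034 = 361 × 1.05163 = 379.64 ppm.

C ≈ 380 ppm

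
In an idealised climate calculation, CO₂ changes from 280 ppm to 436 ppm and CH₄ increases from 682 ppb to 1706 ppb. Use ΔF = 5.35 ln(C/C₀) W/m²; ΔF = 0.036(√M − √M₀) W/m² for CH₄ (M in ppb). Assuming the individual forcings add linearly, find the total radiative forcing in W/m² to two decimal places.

CO₂: 5.35 × ln(436/280) = 5.35 × ln(1.55714) = 5.35 × 0.44285 = 2.3692 W/m².
CH₄: 0.036 × (√1706 − √682) = 0.036 × (41.3038 − 26.1151) = 0.036 × 15.1887 = 0.5468 W/m².
Total ΔF = 2.3692 + 0.5468 = 2.9160 W/m².

ΔF = 2.92 W/m²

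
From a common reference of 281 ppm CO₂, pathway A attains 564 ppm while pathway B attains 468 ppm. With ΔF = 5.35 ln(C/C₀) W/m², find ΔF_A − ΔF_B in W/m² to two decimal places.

ΔF_A = 5.35 ln(564/281) = 5.35 × 0.69670 = 3.7273 W/m².
ΔF_B = 5.35 ln(468/281) = 5.35 × 0.51011 = 2.7291 W/m².
Difference: 3.7273 − 2.7291 = 0.9982 W/m².

ΔF_A − ΔF_B = 1.00 W/m²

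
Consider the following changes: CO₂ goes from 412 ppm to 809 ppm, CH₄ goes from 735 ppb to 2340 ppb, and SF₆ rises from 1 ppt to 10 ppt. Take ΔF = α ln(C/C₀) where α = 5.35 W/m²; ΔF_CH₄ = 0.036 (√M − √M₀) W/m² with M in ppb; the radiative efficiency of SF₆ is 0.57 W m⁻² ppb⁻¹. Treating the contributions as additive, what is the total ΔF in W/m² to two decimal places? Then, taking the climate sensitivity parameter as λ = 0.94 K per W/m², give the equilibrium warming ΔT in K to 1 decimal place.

CO₂: 5.35 × ln(809/412) = 5.35 × ln(1.96359) = 5.35 × 0.67477 = 3.6100 W/m².
CH₄: 0.036 × (√2340 − √735) = 0.036 × (48.3735 − 27.1109) = 0.036 × 21.2626 = 0.7655 W/m².
SF₆: Δ = 10 − 1 = 9 ppt = 0.009 ppb; ΔF = 0.57 × 0.009 = 0.0051 W/m².
Total ΔF = 3.6100 + 0.7655 + 0.0051 = 4.3806 W/m².
ΔT = λ ΔF = 0.94 × 4.38 = 4.1172 K.

ΔF = 4.38 W/m²; ΔT = 4.1 K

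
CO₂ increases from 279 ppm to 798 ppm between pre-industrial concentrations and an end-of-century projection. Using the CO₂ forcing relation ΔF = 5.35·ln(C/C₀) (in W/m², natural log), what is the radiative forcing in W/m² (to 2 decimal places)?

CO₂: 5.35 × ln(798/279) = 5.35 × ln(2.86022) = 5.35 × 1.05090 = 5.6223 W/m².

ΔF = 5.62 W/m²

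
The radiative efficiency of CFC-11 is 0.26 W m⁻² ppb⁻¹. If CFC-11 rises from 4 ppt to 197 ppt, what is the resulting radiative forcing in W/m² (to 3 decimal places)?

ΔF = 0.050 W/m²

CFC-11: Δ = 197 − 4 = 193 ppt = 0.193 ppb; ΔF = 0.26 × 0.193 = 0.0502 W/m².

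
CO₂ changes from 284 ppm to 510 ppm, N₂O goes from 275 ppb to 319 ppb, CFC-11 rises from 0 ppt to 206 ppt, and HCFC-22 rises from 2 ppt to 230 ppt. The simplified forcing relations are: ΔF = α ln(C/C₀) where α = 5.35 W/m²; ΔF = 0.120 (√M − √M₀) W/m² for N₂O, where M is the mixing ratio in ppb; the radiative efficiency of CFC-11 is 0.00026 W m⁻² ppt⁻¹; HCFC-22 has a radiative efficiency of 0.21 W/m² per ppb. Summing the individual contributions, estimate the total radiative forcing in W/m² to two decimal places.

ΔF = 3.39 W/m²

CO₂: 5.35 × ln(510/284) = 5.35 × ln(1.79577) = 5.35 × 0.58543 = 3.1321 W/m².
N₂O: 0.120 × (√319 − √275) = 0.120 × (17.8606 − 16.5831) = 0.120 × 1.2775 = 0.1533 W/m².
CFC-11: ΔF = 0.00026 × (206 − 0) = 0.00026 × 206 = 0.0536 W/m².
HCFC-22: Δ = 230 − 2 = 228 ppt = 0.228 ppb; ΔF = 0.21 × 0.228 = 0.0479 W/m².
Total ΔF = 3.1321 + 0.1533 + 0.0536 + 0.0479 = 3.3869 W/m².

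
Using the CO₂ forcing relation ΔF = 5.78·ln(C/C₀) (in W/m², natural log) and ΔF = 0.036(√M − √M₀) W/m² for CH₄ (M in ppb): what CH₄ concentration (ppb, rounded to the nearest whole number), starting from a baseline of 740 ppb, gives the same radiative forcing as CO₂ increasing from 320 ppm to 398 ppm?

M ≈ 3872 ppb

CO₂ forcing: 5.78 × ln(398/320) = 5.78 × 0.218131 = 1.26080 W/m².
Set 0.036(√M − √740) = 1.26080: √M = 1.26080/0.036 + √740 = 35.0222 + 27.2029 = 62.2251.
M = (62.2251)² = 3871.96 ppb.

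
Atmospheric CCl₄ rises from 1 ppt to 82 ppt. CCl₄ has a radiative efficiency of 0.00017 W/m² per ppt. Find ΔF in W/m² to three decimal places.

CCl₄: ΔF = 0.00017 × (82 − 1) = 0.00017 × 81 = 0.0138 W/m².

ΔF = 0.014 W/m²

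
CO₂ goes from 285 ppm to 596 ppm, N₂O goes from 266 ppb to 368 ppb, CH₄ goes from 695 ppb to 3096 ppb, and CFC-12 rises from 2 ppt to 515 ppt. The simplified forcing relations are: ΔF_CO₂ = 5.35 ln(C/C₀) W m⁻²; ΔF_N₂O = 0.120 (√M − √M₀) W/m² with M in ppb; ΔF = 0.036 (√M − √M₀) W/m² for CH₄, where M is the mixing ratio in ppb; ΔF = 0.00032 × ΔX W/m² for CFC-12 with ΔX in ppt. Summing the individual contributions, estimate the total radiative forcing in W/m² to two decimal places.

ΔF = 5.51 W/m²

CO₂: 5.35 × ln(596/285) = 5.35 × ln(2.09123) = 5.35 × 0.73775 = 3.9470 W/m².
N₂O: 0.120 × (√368 − √266) = 0.120 × (19.1833 − 16.3095) = 0.120 × 2.8738 = 0.3449 W/m².
CH₄: 0.036 × (√3096 − √695) = 0.036 × (55.6417 − 26.3629) = 0.036 × 29.2788 = 1.0540 W/m².
CFC-12: ΔF = 0.00032 × (515 − 2) = 0.00032 × 513 = 0.1642 W/m².
Total ΔF = 3.9470 + 0.3449 + 1.0540 + 0.1642 = 5.5101 W/m².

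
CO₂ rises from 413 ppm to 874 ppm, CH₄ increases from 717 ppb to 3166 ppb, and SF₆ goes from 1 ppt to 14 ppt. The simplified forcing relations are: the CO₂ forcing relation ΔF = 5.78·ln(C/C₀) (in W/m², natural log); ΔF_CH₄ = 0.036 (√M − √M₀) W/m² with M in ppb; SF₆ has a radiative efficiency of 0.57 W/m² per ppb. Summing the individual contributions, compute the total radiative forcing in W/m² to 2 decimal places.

ΔF = 5.40 W/m²

CO₂: 5.78 × ln(874/413) = 5.78 × ln(2.11622) = 5.78 × 0.74963 = 4.3329 W/m².
CH₄: 0.036 × (√3166 − √717) = 0.036 × (56.2672 − 26.7769) = 0.036 × 29.4903 = 1.0617 W/m².
SF₆: Δ = 14 − 1 = 13 ppt = 0.013 ppb; ΔF = 0.57 × 0.013 = 0.0074 W/m².
Total ΔF = 4.3329 + 1.0617 + 0.0074 = 5.4020 W/m².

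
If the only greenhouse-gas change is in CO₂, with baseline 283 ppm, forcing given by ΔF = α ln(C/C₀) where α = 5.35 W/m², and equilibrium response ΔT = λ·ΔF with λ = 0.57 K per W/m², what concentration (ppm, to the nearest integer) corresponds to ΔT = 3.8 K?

Required forcing: ΔF = ΔT/λ = 3.8/0.57 = 6.6667 W/m².
Then ln(C/283) = ΔF/5.35 = 6.6667/5.35 = 1.24611.
So C = 283 × e^1.24611 = 283 × 3.47679 = 983.93 ppm.

C ≈ 984 ppm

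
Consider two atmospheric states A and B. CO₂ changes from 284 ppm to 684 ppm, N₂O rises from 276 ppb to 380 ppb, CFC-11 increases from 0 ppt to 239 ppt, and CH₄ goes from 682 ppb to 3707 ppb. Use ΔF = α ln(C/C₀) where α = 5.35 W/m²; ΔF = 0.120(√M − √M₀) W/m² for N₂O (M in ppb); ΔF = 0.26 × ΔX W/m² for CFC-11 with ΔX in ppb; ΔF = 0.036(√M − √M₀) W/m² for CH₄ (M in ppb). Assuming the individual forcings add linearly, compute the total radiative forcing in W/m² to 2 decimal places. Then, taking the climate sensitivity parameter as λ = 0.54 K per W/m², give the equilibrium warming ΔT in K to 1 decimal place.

ΔF = 6.36 W/m²; ΔT = 3.4 K

CO₂: 5.35 × ln(684/284) = 5.35 × ln(2.40845) = 5.35 × 0.87898 = 4.7025 W/m².
N₂O: 0.120 × (√380 − √276) = 0.120 × (19.4936 − 16.6132) = 0.120 × 2.8804 = 0.3456 W/m².
CFC-11: Δ = 239 − 0 = 239 ppt = 0.239 ppb; ΔF = 0.26 × 0.239 = 0.0621 W/m².
CH₄: 0.036 × (√3707 − √682) = 0.036 × (60.8851 − 26.1151) = 0.036 × 34.7700 = 1.2517 W/m².
Total ΔF = 4.7025 + 0.3456 + 0.0621 + 1.2517 = 6.3619 W/m².
ΔT = λ ΔF = 0.54 × 6.36 = 3.4344 K.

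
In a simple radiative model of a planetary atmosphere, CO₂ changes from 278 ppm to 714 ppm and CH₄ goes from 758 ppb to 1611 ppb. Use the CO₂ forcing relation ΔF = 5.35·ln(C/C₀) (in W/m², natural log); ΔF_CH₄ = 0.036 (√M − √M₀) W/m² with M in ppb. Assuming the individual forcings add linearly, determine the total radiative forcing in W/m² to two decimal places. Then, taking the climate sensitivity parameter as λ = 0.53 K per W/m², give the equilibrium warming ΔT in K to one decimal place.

ΔF = 5.50 W/m²; ΔT = 2.9 K

CO₂: 5.35 × ln(714/278) = 5.35 × ln(2.56835) = 5.35 × 0.94326 = 5.0464 W/m².
CH₄: 0.036 × (√1611 − √758) = 0.036 × (40.1373 − 27.5318) = 0.036 × 12.6055 = 0.4538 W/m².
Total ΔF = 5.0464 + 0.4538 = 5.5002 W/m².
ΔT = λ ΔF = 0.53 × 5.50 = 2.9150 K.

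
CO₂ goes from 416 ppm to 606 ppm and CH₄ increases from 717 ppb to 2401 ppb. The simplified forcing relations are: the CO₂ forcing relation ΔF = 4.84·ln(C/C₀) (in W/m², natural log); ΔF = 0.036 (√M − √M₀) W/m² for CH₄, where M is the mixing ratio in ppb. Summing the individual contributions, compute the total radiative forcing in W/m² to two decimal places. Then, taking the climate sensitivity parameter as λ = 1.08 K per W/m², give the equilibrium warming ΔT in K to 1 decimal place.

ΔF = 2.62 W/m²; ΔT = 2.8 K

CO₂: 4.84 × ln(606/416) = 4.84 × ln(1.45673) = 4.84 × 0.37619 = 1.8208 W/m².
CH₄: 0.036 × (√2401 − √717) = 0.036 × (49.0000 − 26.7769) = 0.036 × 22.2231 = 0.8000 W/m².
Total ΔF = 1.8208 + 0.8000 = 2.6208 W/m².
ΔT = λ ΔF = 1.08 × 2.62 = 2.8296 K.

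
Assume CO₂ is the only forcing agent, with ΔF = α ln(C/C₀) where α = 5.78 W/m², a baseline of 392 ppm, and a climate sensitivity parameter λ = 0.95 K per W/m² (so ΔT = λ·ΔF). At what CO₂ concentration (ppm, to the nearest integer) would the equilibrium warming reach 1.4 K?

C ≈ 506 ppm

Required forcing: ΔF = ΔT/λ = 1.4/0.95 = 1.4737 W/m².
Then ln(C/392) = ΔF/5.78 = 1.4737/5.78 = 0.25497.
So C = 392 × e^0.25497 = 392 × 1.29042 = 505.84 ppm.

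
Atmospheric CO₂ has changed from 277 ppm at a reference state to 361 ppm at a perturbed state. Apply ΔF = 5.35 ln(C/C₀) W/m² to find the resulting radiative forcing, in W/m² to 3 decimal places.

ΔF = 1.417 W/m²

CO₂: 5.35 × ln(361/277) = 5.35 × ln(1.30325) = 5.35 × 0.26486 = 1.4170 W/m².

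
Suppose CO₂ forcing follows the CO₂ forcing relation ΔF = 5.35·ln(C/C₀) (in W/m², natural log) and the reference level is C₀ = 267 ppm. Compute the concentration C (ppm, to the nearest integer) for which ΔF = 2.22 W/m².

Set 5.35 ln(C/267) = 2.22, so ln(C/267) = 2.22/5.35 = 0.41495.
Then C/267 = e^0.41495 = 1.51430, giving C = 267 × 1.51430 = 404.32 ppm.

C ≈ 404 ppm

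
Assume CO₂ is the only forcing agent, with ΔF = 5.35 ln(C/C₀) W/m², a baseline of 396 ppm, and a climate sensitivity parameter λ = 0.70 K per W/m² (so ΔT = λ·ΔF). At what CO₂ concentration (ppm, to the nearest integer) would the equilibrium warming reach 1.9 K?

Required forcing: ΔF = ΔT/λ = 1.9/0.70 = 2.7143 W/m².
Then ln(C/396) = ΔF/5.35 = 2.7143/5.35 = 0.50735.
So C = 396 × e^0.50735 = 396 × 1.66088 = 657.71 ppm.

C ≈ 658 ppm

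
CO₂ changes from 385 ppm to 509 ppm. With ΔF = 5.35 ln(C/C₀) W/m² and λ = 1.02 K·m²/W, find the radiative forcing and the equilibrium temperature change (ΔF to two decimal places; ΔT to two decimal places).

ΔF = 1.49 W/m²; ΔT = 1.52 K

CO₂: 5.35 × ln(509/385) = 5.35 × ln(1.32208) = 5.35 × 0.27921 = 1.4938 W/m².
ΔT = λ ΔF = 1.02 × 1.49 = 1.5198 K.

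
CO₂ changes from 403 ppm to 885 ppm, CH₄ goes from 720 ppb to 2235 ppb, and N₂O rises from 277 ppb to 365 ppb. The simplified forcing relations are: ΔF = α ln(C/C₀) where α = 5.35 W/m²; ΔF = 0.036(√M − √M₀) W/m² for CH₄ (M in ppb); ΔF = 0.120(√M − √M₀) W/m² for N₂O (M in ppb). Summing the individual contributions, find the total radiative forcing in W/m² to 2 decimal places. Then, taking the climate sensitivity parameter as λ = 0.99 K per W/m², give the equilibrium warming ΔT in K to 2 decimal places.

ΔF = 5.24 W/m²; ΔT = 5.19 K

CO₂: 5.35 × ln(885/403) = 5.35 × ln(2.19603) = 5.35 × 0.78665 = 4.2086 W/m².
CH₄: 0.036 × (√2235 − √720) = 0.036 × (47.2758 − 26.8328) = 0.036 × 20.4430 = 0.7359 W/m².
N₂O: 0.120 × (√365 − √277) = 0.120 × (19.1050 − 16.6433) = 0.120 × 2.4617 = 0.2954 W/m².
Total ΔF = 4.2086 + 0.7359 + 0.2954 = 5.2399 W/m².
ΔT = λ ΔF = 0.99 × 5.24 = 5.1876 K.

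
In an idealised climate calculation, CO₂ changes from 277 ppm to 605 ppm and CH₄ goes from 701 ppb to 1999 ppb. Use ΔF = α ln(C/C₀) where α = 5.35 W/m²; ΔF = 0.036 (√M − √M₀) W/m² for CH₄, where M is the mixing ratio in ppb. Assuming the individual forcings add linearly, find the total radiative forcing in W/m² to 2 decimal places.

ΔF = 4.84 W/m²

CO₂: 5.35 × ln(605/277) = 5.35 × ln(2.18412) = 5.35 × 0.78121 = 4.1795 W/m².
CH₄: 0.036 × (√1999 − √701) = 0.036 × (44.7102 − 26.4764) = 0.036 × 18.2338 = 0.6564 W/m².
Total ΔF = 4.1795 + 0.6564 = 4.8359 W/m².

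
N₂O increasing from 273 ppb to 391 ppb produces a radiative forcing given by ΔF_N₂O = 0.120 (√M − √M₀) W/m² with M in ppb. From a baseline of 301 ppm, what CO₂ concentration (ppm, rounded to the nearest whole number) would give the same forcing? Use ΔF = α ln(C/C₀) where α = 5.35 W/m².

C ≈ 324 ppm

N₂O forcing: 0.120 × (√391 − √273) = 0.120 × (19.7737 − 16.5227) = 0.120 × 3.2510 = 0.39012 W/m².
Set 5.35 ln(C/301) = 0.39012: ln(C/301) = 0.39012/5.35 = 0.07292, so C = 301 × e^0.07292 = 301 × 1.07564 = 323.77 ppm.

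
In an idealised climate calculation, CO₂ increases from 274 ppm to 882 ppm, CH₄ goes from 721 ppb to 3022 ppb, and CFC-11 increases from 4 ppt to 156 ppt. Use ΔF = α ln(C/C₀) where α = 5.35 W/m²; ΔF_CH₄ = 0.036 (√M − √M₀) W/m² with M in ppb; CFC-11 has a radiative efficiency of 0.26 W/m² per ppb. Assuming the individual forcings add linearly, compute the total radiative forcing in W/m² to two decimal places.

ΔF = 7.31 W/m²

CO₂: 5.35 × ln(882/274) = 5.35 × ln(3.21898) = 5.35 × 1.16906 = 6.2545 W/m².
CH₄: 0.036 × (√3022 − √721) = 0.036 × (54.9727 − 26.8514) = 0.036 × 28.1213 = 1.0124 W/m².
CFC-11: Δ = 156 − 4 = 152 ppt = 0.152 ppb; ΔF = 0.26 × 0.152 = 0.0395 W/m².
Total ΔF = 6.2545 + 1.0124 + 0.0395 = 7.3064 W/m².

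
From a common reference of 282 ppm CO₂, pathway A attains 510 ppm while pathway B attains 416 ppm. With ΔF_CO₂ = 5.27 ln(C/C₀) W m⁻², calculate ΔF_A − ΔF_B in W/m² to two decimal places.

ΔF_A − ΔF_B = 1.07 W/m²

ΔF_A = 5.27 ln(510/282) = 5.27 × 0.59250 = 3.1225 W/m².
ΔF_B = 5.27 ln(416/282) = 5.27 × 0.38878 = 2.0489 W/m².
Difference: 3.1225 − 2.0489 = 1.0736 W/m².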